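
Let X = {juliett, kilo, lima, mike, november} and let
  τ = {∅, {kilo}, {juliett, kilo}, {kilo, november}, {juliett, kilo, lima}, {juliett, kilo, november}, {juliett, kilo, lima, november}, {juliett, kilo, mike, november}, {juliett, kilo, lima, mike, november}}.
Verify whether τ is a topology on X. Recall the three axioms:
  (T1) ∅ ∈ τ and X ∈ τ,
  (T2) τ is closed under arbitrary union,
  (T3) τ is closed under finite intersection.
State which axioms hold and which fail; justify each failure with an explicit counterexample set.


τ IS a topology on X.

Axiom (T1): ∅ ∈ τ? Yes; X ∈ τ? Yes.
Axiom (T2/T3): check pairwise unions and intersections of members of τ.
All pairwise intersections and unions checked — each lies in τ. Therefore τ satisfies (T1), (T2), (T3): it IS a topology on X.


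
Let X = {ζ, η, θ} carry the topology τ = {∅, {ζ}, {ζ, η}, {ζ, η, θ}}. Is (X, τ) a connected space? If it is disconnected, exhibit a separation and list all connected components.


(X, τ) is connected.

Find clopen sets (U ∈ τ with X ∖ U ∈ τ):
  U = ∅, X ∖ U = {ζ, η, θ} — both open, so U is clopen.
  U = {ζ, η, θ}, X ∖ U = ∅ — both open, so U is clopen.
Only trivial clopens (∅ and X) exist, so (X, τ) is connected.
Compute connected components by grouping points that agree on all clopens:
  component: {ζ, η, θ}


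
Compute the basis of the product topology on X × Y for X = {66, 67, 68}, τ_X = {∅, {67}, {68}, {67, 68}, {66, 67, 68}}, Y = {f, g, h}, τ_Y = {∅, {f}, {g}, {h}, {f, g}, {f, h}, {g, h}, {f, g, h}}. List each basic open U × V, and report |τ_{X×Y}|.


Basis B = {∅ × ∅, {67} × {f}, {67} × {g}, {67} × {h}, {68} × {f}, {68} × {g}, {68} × {h}, {67} × {f, g}, {67} × {f, h}, {67, 68} × {f}, {67} × {g, h}, {67, 68} × {g}, {67, 68} × {h}, {68} × {f, g}, {68} × {f, h}, {68} × {g, h}, {66, 67, 68} × {f}, {66, 67, 68} × {g}, {66, 67, 68} × {h}, {67} × {f, g, h}, {68} × {f, g, h}, {67, 68} × {f, g}, {67, 68} × {f, h}, {67, 68} × {g, h}, {66, 67, 68} × {f, g}, {66, 67, 68} × {f, h}, {66, 67, 68} × {g, h}, {67, 68} × {f, g, h}, {66, 67, 68} × {f, g, h}}; |τ_{X×Y}| = 125.

Enumerate products U × V with U ∈ τ_X, V ∈ τ_Y (deduplicated):
  ∅ × ∅ = {} (∅)
  {67} × {f} = {(67,f)}
  {67} × {g} = {(67,g)}
  {67} × {h} = {(67,h)}
  {68} × {f} = {(68,f)}
  {68} × {g} = {(68,g)}
  {68} × {h} = {(68,h)}
  {67} × {f, g} = {(67,f), (67,g)}
  {67} × {f, h} = {(67,f), (67,h)}
  {67, 68} × {f} = {(67,f), (68,f)}
  {67} × {g, h} = {(67,g), (67,h)}
  {67, 68} × {g} = {(67,g), (68,g)}
  {67, 68} × {h} = {(67,h), (68,h)}
  {68} × {f, g} = {(68,f), (68,g)}
  {68} × {f, h} = {(68,f), (68,h)}
  {68} × {g, h} = {(68,g), (68,h)}
  {66, 67, 68} × {f} = {(66,f), (67,f), (68,f)}
  {66, 67, 68} × {g} = {(66,g), (67,g), (68,g)}
  {66, 67, 68} × {h} = {(66,h), (67,h), (68,h)}
  {67} × {f, g, h} = {(67,f), (67,g), (67,h)}
  {68} × {f, g, h} = {(68,f), (68,g), (68,h)}
  {67, 68} × {f, g} = {(67,f), (67,g), (68,f), (68,g)}
  {67, 68} × {f, h} = {(67,f), (67,h), (68,f), (68,h)}
  {67, 68} × {g, h} = {(67,g), (67,h), (68,g), (68,h)}
  {66, 67, 68} × {f, g} = {(66,f), (66,g), (67,f), (67,g), (68,f), (68,g)}
  {66, 67, 68} × {f, h} = {(66,f), (66,h), (67,f), (67,h), (68,f), (68,h)}
  {66, 67, 68} × {g, h} = {(66,g), (66,h), (67,g), (67,h), (68,g), (68,h)}
  {67, 68} × {f, g, h} = {(67,f), (67,g), (67,h), (68,f), (68,g), (68,h)}
  {66, 67, 68} × {f, g, h} = {(66,f), (66,g), (66,h), (67,f), (67,g), (67,h), (68,f), (68,g), (68,h)}
These 29 distinct sets form the basis B.
Close under arbitrary unions to get τ_{X×Y}; counting gives |τ_{X×Y}| = 125.


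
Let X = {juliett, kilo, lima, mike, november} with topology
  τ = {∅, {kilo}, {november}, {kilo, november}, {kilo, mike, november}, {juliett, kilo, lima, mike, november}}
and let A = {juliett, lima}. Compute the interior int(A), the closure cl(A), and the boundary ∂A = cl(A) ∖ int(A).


int(A) = ∅, cl(A) = {juliett, lima}, ∂A = {juliett, lima}.

Closed sets in (X, τ) are complements of opens:
  closed(X, τ) = {∅, {juliett, lima}, {juliett, lima, mike}, {juliett, kilo, lima, mike}, {juliett, lima, mike, november}, {juliett, kilo, lima, mike, november}}.
int(A) = ⋃ {U ∈ τ : U ⊆ A}. Opens contained in A: ∅.
Taking the union of these: int(A) = ∅.
cl(A) = ⋂ {C closed : A ⊆ C}. Closed sets containing A: {juliett, lima}, {juliett, lima, mike}, {juliett, kilo, lima, mike}, {juliett, lima, mike, november}, {juliett, kilo, lima, mike, november}.
Intersecting these: cl(A) = {juliett, lima}.
∂A = cl(A) ∖ int(A) = {juliett, lima} ∖ ∅ = {juliett, lima}.


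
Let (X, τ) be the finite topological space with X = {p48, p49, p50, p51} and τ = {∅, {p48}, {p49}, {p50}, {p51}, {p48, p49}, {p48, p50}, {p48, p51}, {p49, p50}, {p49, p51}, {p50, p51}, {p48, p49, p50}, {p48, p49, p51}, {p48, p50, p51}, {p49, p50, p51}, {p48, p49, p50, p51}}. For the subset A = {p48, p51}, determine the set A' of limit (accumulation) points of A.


A' = ∅

For each x ∈ X, list the open sets U ∈ τ with x ∈ U, then check whether U ∩ (A ∖ {x}) ≠ ∅ for every such U.
  x = p48: open {p48} ∋ x has {p48} ∩ (A ∖ {p48}) = ∅, so x is NOT a limit point.
  x = p49: open {p49} ∋ x has {p49} ∩ (A ∖ {p49}) = ∅, so x is NOT a limit point.
  x = p50: open {p50} ∋ x has {p50} ∩ (A ∖ {p50}) = ∅, so x is NOT a limit point.
  x = p51: open {p51} ∋ x has {p51} ∩ (A ∖ {p51}) = ∅, so x is NOT a limit point.
Collecting: A' = ∅.


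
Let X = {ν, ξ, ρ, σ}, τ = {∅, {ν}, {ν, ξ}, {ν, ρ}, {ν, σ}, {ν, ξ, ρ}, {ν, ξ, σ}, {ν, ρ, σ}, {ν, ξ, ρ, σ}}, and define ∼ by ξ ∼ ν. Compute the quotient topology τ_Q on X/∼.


X/∼ = {[ν=ξ], [ρ], [σ]}; |τ_Q| = 5.

Equivalence classes: [ν=ξ], [ρ], [σ].
Quotient map π: X → X/∼ sends ν ↦ [ν=ξ], ξ ↦ [ν=ξ], ρ ↦ [ρ], σ ↦ [σ].
For each subset V ⊆ X/∼, compute π^{-1}(V) ⊆ X and check whether π^{-1}(V) ∈ τ. V is open in τ_Q iff π^{-1}(V) ∈ τ.
  V = {}: π^{-1}(V) = ∅ ∈ τ ✓.
  V = {[ν=ξ]}: π^{-1}(V) = {ν, ξ} ∈ τ ✓.
  V = {[ρ]}: π^{-1}(V) = {ρ} ∉ τ ✗.
  V = {[ν=ξ], [ρ]}: π^{-1}(V) = {ν, ξ, ρ} ∈ τ ✓.
  V = {[σ]}: π^{-1}(V) = {σ} ∉ τ ✗.
  V = {[ν=ξ], [σ]}: π^{-1}(V) = {ν, ξ, σ} ∈ τ ✓.
  V = {[ρ], [σ]}: π^{-1}(V) = {ρ, σ} ∉ τ ✗.
  V = {[ν=ξ], [ρ], [σ]}: π^{-1}(V) = {ν, ξ, ρ, σ} ∈ τ ✓.
Open sets in the quotient: τ_Q = {{}, {[ν=ξ]}, {[ν=ξ], [ρ]}, {[ν=ξ], [σ]}, {[ν=ξ], [ρ], [σ]}} (5 elements).


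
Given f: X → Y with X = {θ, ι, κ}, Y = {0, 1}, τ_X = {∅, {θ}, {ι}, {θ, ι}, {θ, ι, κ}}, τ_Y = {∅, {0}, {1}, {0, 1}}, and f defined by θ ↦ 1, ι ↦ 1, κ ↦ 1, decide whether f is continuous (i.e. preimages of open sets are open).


f IS continuous.

Compute f^{-1}(U) for each U ∈ τ_Y:
  U = ∅: f^{-1}(U) = ∅ ∈ τ_X ✓.
  U = {0}: f^{-1}(U) = ∅ ∈ τ_X ✓.
  U = {1}: f^{-1}(U) = {θ, ι, κ} ∈ τ_X ✓.
  U = {0, 1}: f^{-1}(U) = {θ, ι, κ} ∈ τ_X ✓.
Every preimage lies in τ_X, so f IS continuous.


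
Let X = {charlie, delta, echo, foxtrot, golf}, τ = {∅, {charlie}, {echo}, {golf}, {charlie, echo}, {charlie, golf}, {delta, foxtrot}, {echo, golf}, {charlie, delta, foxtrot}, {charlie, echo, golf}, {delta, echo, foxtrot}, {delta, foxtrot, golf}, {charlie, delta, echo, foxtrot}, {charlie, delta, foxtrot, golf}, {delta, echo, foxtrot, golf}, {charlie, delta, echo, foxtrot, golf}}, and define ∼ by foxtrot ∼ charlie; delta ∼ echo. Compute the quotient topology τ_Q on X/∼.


X/∼ = {[charlie=foxtrot], [delta=echo], [golf]}; |τ_Q| = 4.

Equivalence classes: [charlie=foxtrot], [delta=echo], [golf].
Quotient map π: X → X/∼ sends charlie ↦ [charlie=foxtrot], delta ↦ [delta=echo], echo ↦ [delta=echo], foxtrot ↦ [charlie=foxtrot], golf ↦ [golf].
For each subset V ⊆ X/∼, compute π^{-1}(V) ⊆ X and check whether π^{-1}(V) ∈ τ. V is open in τ_Q iff π^{-1}(V) ∈ τ.
  V = {}: π^{-1}(V) = ∅ ∈ τ ✓.
  V = {[charlie=foxtrot]}: π^{-1}(V) = {charlie, foxtrot} ∉ τ ✗.
  V = {[delta=echo]}: π^{-1}(V) = {delta, echo} ∉ τ ✗.
  V = {[charlie=foxtrot], [delta=echo]}: π^{-1}(V) = {charlie, delta, echo, foxtrot} ∈ τ ✓.
  V = {[golf]}: π^{-1}(V) = {golf} ∈ τ ✓.
  V = {[charlie=foxtrot], [golf]}: π^{-1}(V) = {charlie, foxtrot, golf} ∉ τ ✗.
  V = {[delta=echo], [golf]}: π^{-1}(V) = {delta, echo, golf} ∉ τ ✗.
  V = {[charlie=foxtrot], [delta=echo], [golf]}: π^{-1}(V) = {charlie, delta, echo, foxtrot, golf} ∈ τ ✓.
Open sets in the quotient: τ_Q = {{}, {[charlie=foxtrot], [delta=echo]}, {[golf]}, {[charlie=foxtrot], [delta=echo], [golf]}} (4 elements).


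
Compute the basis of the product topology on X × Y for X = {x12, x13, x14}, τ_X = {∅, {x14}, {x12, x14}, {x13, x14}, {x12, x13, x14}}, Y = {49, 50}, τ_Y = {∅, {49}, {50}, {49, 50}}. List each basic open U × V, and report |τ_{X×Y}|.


Basis B = {∅ × ∅, {x14} × {49}, {x14} × {50}, {x12, x14} × {49}, {x12, x14} × {50}, {x13, x14} × {49}, {x13, x14} × {50}, {x14} × {49, 50}, {x12, x13, x14} × {49}, {x12, x13, x14} × {50}, {x12, x14} × {49, 50}, {x13, x14} × {49, 50}, {x12, x13, x14} × {49, 50}}; |τ_{X×Y}| = 25.

Enumerate products U × V with U ∈ τ_X, V ∈ τ_Y (deduplicated):
  ∅ × ∅ = {} (∅)
  {x14} × {49} = {(x14,49)}
  {x14} × {50} = {(x14,50)}
  {x12, x14} × {49} = {(x12,49), (x14,49)}
  {x12, x14} × {50} = {(x12,50), (x14,50)}
  {x13, x14} × {49} = {(x13,49), (x14,49)}
  {x13, x14} × {50} = {(x13,50), (x14,50)}
  {x14} × {49, 50} = {(x14,49), (x14,50)}
  {x12, x13, x14} × {49} = {(x12,49), (x13,49), (x14,49)}
  {x12, x13, x14} × {50} = {(x12,50), (x13,50), (x14,50)}
  {x12, x14} × {49, 50} = {(x12,49), (x12,50), (x14,49), (x14,50)}
  {x13, x14} × {49, 50} = {(x13,49), (x13,50), (x14,49), (x14,50)}
  {x12, x13, x14} × {49, 50} = {(x12,49), (x12,50), (x13,49), (x13,50), (x14,49), (x14,50)}
These 13 distinct sets form the basis B.
Close under arbitrary unions to get τ_{X×Y}; counting gives |τ_{X×Y}| = 25.


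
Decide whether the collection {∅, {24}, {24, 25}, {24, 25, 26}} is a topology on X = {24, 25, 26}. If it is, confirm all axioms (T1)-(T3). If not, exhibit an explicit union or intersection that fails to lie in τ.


τ IS a topology on X.

Axiom (T1): ∅ ∈ τ? Yes; X ∈ τ? Yes.
Axiom (T2/T3): check pairwise unions and intersections of members of τ.
All pairwise intersections and unions checked — each lies in τ. Therefore τ satisfies (T1), (T2), (T3): it IS a topology on X.


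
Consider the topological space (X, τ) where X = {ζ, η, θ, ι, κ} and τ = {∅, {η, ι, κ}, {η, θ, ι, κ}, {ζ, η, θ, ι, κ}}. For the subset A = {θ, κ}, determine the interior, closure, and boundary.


int(A) = ∅, cl(A) = {ζ, η, θ, ι, κ}, ∂A = {ζ, η, θ, ι, κ}.

Closed sets in (X, τ) are complements of opens:
  closed(X, τ) = {∅, {ζ}, {ζ, θ}, {ζ, η, θ, ι, κ}}.
int(A) = ⋃ {U ∈ τ : U ⊆ A}. Opens contained in A: ∅.
Taking the union of these: int(A) = ∅.
cl(A) = ⋂ {C closed : A ⊆ C}. Closed sets containing A: {ζ, η, θ, ι, κ}.
Intersecting these: cl(A) = {ζ, η, θ, ι, κ}.
∂A = cl(A) ∖ int(A) = {ζ, η, θ, ι, κ} ∖ ∅ = {ζ, η, θ, ι, κ}.


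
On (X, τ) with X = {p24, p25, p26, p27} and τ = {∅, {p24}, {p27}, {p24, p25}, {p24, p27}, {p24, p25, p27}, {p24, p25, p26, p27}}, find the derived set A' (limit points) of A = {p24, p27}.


A' = {p25, p26}

For each x ∈ X, list the open sets U ∈ τ with x ∈ U, then check whether U ∩ (A ∖ {x}) ≠ ∅ for every such U.
  x = p24: open {p24} ∋ x has {p24} ∩ (A ∖ {p24}) = ∅, so x is NOT a limit point.
  x = p25: opens ∋ x are {p24, p25}, {p24, p25, p27}, {p24, p25, p26, p27}; each meets A ∖ {p25}, so x IS a limit point.
  x = p26: opens ∋ x are {p24, p25, p26, p27}; each meets A ∖ {p26}, so x IS a limit point.
  x = p27: open {p27} ∋ x has {p27} ∩ (A ∖ {p27}) = ∅, so x is NOT a limit point.
Collecting: A' = {p25, p26}.


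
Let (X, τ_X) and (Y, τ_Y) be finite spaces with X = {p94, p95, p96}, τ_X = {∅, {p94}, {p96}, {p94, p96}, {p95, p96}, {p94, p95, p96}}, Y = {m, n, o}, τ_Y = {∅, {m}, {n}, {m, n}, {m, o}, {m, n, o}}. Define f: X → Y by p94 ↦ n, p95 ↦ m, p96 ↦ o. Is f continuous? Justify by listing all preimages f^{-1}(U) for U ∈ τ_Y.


f is NOT continuous.

Compute f^{-1}(U) for each U ∈ τ_Y:
  U = ∅: f^{-1}(U) = ∅ ∈ τ_X ✓.
  U = {m}: f^{-1}(U) = {p95} ∉ τ_X ✗.
  U = {n}: f^{-1}(U) = {p94} ∈ τ_X ✓.
  U = {m, n}: f^{-1}(U) = {p94, p95} ∉ τ_X ✗.
  U = {m, o}: f^{-1}(U) = {p95, p96} ∈ τ_X ✓.
  U = {m, n, o}: f^{-1}(U) = {p94, p95, p96} ∈ τ_X ✓.
Found U = {m} with f^{-1}(U) = {p95} not in τ_X. Therefore f is NOT continuous.


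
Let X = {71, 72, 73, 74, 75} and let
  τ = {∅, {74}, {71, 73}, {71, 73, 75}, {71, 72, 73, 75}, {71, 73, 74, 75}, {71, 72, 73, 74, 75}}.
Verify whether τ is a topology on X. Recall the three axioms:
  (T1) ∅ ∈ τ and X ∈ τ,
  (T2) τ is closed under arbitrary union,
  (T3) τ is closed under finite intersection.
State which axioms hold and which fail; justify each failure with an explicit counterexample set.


τ is NOT a topology on X.

Axiom (T1): ∅ ∈ τ? Yes; X ∈ τ? Yes.
Axiom (T2/T3): check pairwise unions and intersections of members of τ.
Counterexample for (T2): {74} ∪ {71, 73} = {71, 73, 74} ∉ τ. Therefore τ is NOT a topology.


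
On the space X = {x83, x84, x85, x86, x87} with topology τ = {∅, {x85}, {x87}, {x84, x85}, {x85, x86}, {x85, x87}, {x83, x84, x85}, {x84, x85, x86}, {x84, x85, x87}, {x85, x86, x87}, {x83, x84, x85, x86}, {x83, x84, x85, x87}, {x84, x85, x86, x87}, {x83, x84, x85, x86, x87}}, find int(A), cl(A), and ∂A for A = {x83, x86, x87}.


int(A) = {x87}, cl(A) = {x83, x86, x87}, ∂A = {x83, x86}.

Closed sets in (X, τ) are complements of opens:
  closed(X, τ) = {∅, {x83}, {x86}, {x87}, {x83, x84}, {x83, x86}, {x83, x87}, {x86, x87}, {x83, x84, x86}, {x83, x84, x87}, {x83, x86, x87}, {x83, x84, x85, x86}, {x83, x84, x86, x87}, {x83, x84, x85, x86, x87}}.
int(A) = ⋃ {U ∈ τ : U ⊆ A}. Opens contained in A: ∅, {x87}.
Taking the union of these: int(A) = {x87}.
cl(A) = ⋂ {C closed : A ⊆ C}. Closed sets containing A: {x83, x86, x87}, {x83, x84, x86, x87}, {x83, x84, x85, x86, x87}.
Intersecting these: cl(A) = {x83, x86, x87}.
∂A = cl(A) ∖ int(A) = {x83, x86, x87} ∖ {x87} = {x83, x86}.


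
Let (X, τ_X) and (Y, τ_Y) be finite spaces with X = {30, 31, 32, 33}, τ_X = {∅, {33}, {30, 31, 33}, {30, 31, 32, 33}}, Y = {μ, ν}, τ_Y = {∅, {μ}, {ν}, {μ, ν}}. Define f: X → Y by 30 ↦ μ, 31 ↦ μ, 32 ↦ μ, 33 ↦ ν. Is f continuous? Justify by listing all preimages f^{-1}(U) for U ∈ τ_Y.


f is NOT continuous.

Compute f^{-1}(U) for each U ∈ τ_Y:
  U = ∅: f^{-1}(U) = ∅ ∈ τ_X ✓.
  U = {μ}: f^{-1}(U) = {30, 31, 32} ∉ τ_X ✗.
  U = {ν}: f^{-1}(U) = {33} ∈ τ_X ✓.
  U = {μ, ν}: f^{-1}(U) = {30, 31, 32, 33} ∈ τ_X ✓.
Found U = {μ} with f^{-1}(U) = {30, 31, 32} not in τ_X. Therefore f is NOT continuous.


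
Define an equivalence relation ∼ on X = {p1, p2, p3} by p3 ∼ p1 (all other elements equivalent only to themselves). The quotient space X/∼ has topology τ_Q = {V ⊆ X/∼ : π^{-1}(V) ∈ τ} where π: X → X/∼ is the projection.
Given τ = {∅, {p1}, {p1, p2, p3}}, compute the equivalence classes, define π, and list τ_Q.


X/∼ = {[p1=p3], [p2]}; |τ_Q| = 2.

Equivalence classes: [p1=p3], [p2].
Quotient map π: X → X/∼ sends p1 ↦ [p1=p3], p2 ↦ [p2], p3 ↦ [p1=p3].
For each subset V ⊆ X/∼, compute π^{-1}(V) ⊆ X and check whether π^{-1}(V) ∈ τ. V is open in τ_Q iff π^{-1}(V) ∈ τ.
  V = {}: π^{-1}(V) = ∅ ∈ τ ✓.
  V = {[p1=p3]}: π^{-1}(V) = {p1, p3} ∉ τ ✗.
  V = {[p2]}: π^{-1}(V) = {p2} ∉ τ ✗.
  V = {[p1=p3], [p2]}: π^{-1}(V) = {p1, p2, p3} ∈ τ ✓.
Open sets in the quotient: τ_Q = {{}, {[p1=p3], [p2]}} (2 elements).


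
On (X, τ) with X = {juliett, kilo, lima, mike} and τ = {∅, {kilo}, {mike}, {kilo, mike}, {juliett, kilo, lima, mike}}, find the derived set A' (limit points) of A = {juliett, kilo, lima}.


A' = {juliett, lima}

For each x ∈ X, list the open sets U ∈ τ with x ∈ U, then check whether U ∩ (A ∖ {x}) ≠ ∅ for every such U.
  x = juliett: opens ∋ x are {juliett, kilo, lima, mike}; each meets A ∖ {juliett}, so x IS a limit point.
  x = kilo: open {kilo} ∋ x has {kilo} ∩ (A ∖ {kilo}) = ∅, so x is NOT a limit point.
  x = lima: opens ∋ x are {juliett, kilo, lima, mike}; each meets A ∖ {lima}, so x IS a limit point.
  x = mike: open {mike} ∋ x has {mike} ∩ (A ∖ {mike}) = ∅, so x is NOT a limit point.
Collecting: A' = {juliett, lima}.


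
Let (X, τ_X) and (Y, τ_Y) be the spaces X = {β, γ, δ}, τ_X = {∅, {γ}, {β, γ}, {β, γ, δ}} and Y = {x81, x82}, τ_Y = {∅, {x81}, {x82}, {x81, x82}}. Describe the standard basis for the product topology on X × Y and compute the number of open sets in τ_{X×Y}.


Basis B = {∅ × ∅, {γ} × {x81}, {γ} × {x82}, {β, γ} × {x81}, {β, γ} × {x82}, {γ} × {x81, x82}, {β, γ, δ} × {x81}, {β, γ, δ} × {x82}, {β, γ} × {x81, x82}, {β, γ, δ} × {x81, x82}}; |τ_{X×Y}| = 16.

Enumerate products U × V with U ∈ τ_X, V ∈ τ_Y (deduplicated):
  ∅ × ∅ = {} (∅)
  {γ} × {x81} = {(γ,x81)}
  {γ} × {x82} = {(γ,x82)}
  {β, γ} × {x81} = {(β,x81), (γ,x81)}
  {β, γ} × {x82} = {(β,x82), (γ,x82)}
  {γ} × {x81, x82} = {(γ,x81), (γ,x82)}
  {β, γ, δ} × {x81} = {(β,x81), (γ,x81), (δ,x81)}
  {β, γ, δ} × {x82} = {(β,x82), (γ,x82), (δ,x82)}
  {β, γ} × {x81, x82} = {(β,x81), (β,x82), (γ,x81), (γ,x82)}
  {β, γ, δ} × {x81, x82} = {(β,x81), (β,x82), (γ,x81), (γ,x82), (δ,x81), (δ,x82)}
These 10 distinct sets form the basis B.
Close under arbitrary unions to get τ_{X×Y}; counting gives |τ_{X×Y}| = 16.


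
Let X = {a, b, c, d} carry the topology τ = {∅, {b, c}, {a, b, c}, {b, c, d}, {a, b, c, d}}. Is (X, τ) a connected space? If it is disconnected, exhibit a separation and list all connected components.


(X, τ) is connected.

Find clopen sets (U ∈ τ with X ∖ U ∈ τ):
  U = ∅, X ∖ U = {a, b, c, d} — both open, so U is clopen.
  U = {a, b, c, d}, X ∖ U = ∅ — both open, so U is clopen.
Only trivial clopens (∅ and X) exist, so (X, τ) is connected.
Compute connected components by grouping points that agree on all clopens:
  component: {a, b, c, d}


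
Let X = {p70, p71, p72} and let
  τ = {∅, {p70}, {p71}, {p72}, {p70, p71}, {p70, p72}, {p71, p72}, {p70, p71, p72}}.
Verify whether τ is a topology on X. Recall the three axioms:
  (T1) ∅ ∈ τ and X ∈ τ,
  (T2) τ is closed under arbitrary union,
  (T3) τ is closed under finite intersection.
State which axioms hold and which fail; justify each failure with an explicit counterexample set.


τ IS a topology on X.

Axiom (T1): ∅ ∈ τ? Yes; X ∈ τ? Yes.
Axiom (T2/T3): check pairwise unions and intersections of members of τ.
All pairwise intersections and unions checked — each lies in τ. Therefore τ satisfies (T1), (T2), (T3): it IS a topology on X.


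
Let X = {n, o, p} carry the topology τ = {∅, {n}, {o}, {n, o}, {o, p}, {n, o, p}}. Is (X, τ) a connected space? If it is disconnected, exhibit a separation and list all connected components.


(X, τ) is disconnected; components = [{n}, {o, p}].

Find clopen sets (U ∈ τ with X ∖ U ∈ τ):
  U = ∅, X ∖ U = {n, o, p} — both open, so U is clopen.
  U = {n}, X ∖ U = {o, p} — both open, so U is clopen.
  U = {o, p}, X ∖ U = {n} — both open, so U is clopen.
  U = {n, o, p}, X ∖ U = ∅ — both open, so U is clopen.
Nontrivial clopen(s) exist: e.g. {n}. So (X, τ) is disconnected.
Compute connected components by grouping points that agree on all clopens:
  component: {n}
  component: {o, p}


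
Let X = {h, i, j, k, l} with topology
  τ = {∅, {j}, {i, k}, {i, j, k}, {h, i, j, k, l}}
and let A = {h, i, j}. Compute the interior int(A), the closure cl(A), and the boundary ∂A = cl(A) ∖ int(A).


int(A) = {j}, cl(A) = {h, i, j, k, l}, ∂A = {h, i, k, l}.

Closed sets in (X, τ) are complements of opens:
  closed(X, τ) = {∅, {h, l}, {h, j, l}, {h, i, k, l}, {h, i, j, k, l}}.
int(A) = ⋃ {U ∈ τ : U ⊆ A}. Opens contained in A: ∅, {j}.
Taking the union of these: int(A) = {j}.
cl(A) = ⋂ {C closed : A ⊆ C}. Closed sets containing A: {h, i, j, k, l}.
Intersecting these: cl(A) = {h, i, j, k, l}.
∂A = cl(A) ∖ int(A) = {h, i, j, k, l} ∖ {j} = {h, i, k, l}.


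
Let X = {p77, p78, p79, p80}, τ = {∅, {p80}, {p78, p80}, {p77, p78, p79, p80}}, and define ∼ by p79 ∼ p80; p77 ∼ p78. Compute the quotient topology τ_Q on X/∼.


X/∼ = {[p77=p78], [p79=p80]}; |τ_Q| = 2.

Equivalence classes: [p77=p78], [p79=p80].
Quotient map π: X → X/∼ sends p77 ↦ [p77=p78], p78 ↦ [p77=p78], p79 ↦ [p79=p80], p80 ↦ [p79=p80].
For each subset V ⊆ X/∼, compute π^{-1}(V) ⊆ X and check whether π^{-1}(V) ∈ τ. V is open in τ_Q iff π^{-1}(V) ∈ τ.
  V = {}: π^{-1}(V) = ∅ ∈ τ ✓.
  V = {[p77=p78]}: π^{-1}(V) = {p77, p78} ∉ τ ✗.
  V = {[p79=p80]}: π^{-1}(V) = {p79, p80} ∉ τ ✗.
  V = {[p77=p78], [p79=p80]}: π^{-1}(V) = {p77, p78, p79, p80} ∈ τ ✓.
Open sets in the quotient: τ_Q = {{}, {[p77=p78], [p79=p80]}} (2 elements).


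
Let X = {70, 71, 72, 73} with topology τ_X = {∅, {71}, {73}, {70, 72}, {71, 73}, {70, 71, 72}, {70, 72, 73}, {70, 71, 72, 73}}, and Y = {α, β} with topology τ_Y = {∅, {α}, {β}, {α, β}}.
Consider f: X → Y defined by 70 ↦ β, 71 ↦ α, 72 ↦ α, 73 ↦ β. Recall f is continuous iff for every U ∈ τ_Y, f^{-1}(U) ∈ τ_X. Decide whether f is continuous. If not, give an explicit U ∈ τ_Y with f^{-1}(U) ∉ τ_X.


f is NOT continuous.

Compute f^{-1}(U) for each U ∈ τ_Y:
  U = ∅: f^{-1}(U) = ∅ ∈ τ_X ✓.
  U = {α}: f^{-1}(U) = {71, 72} ∉ τ_X ✗.
  U = {β}: f^{-1}(U) = {70, 73} ∉ τ_X ✗.
  U = {α, β}: f^{-1}(U) = {70, 71, 72, 73} ∈ τ_X ✓.
Found U = {α} with f^{-1}(U) = {71, 72} not in τ_X. Therefore f is NOT continuous.


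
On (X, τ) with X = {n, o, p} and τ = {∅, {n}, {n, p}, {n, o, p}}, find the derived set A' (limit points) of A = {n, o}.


A' = {o, p}

For each x ∈ X, list the open sets U ∈ τ with x ∈ U, then check whether U ∩ (A ∖ {x}) ≠ ∅ for every such U.
  x = n: open {n} ∋ x has {n} ∩ (A ∖ {n}) = ∅, so x is NOT a limit point.
  x = o: opens ∋ x are {n, o, p}; each meets A ∖ {o}, so x IS a limit point.
  x = p: opens ∋ x are {n, p}, {n, o, p}; each meets A ∖ {p}, so x IS a limit point.
Collecting: A' = {o, p}.


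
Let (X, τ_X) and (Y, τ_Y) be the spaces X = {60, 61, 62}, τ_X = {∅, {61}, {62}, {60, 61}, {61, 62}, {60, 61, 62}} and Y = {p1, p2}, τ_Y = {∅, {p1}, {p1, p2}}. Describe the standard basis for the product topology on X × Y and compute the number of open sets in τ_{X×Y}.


Basis B = {∅ × ∅, {61} × {p1}, {62} × {p1}, {60, 61} × {p1}, {61} × {p1, p2}, {61, 62} × {p1}, {62} × {p1, p2}, {60, 61, 62} × {p1}, {60, 61} × {p1, p2}, {61, 62} × {p1, p2}, {60, 61, 62} × {p1, p2}}; |τ_{X×Y}| = 18.

Enumerate products U × V with U ∈ τ_X, V ∈ τ_Y (deduplicated):
  ∅ × ∅ = {} (∅)
  {61} × {p1} = {(61,p1)}
  {62} × {p1} = {(62,p1)}
  {60, 61} × {p1} = {(60,p1), (61,p1)}
  {61} × {p1, p2} = {(61,p1), (61,p2)}
  {61, 62} × {p1} = {(61,p1), (62,p1)}
  {62} × {p1, p2} = {(62,p1), (62,p2)}
  {60, 61, 62} × {p1} = {(60,p1), (61,p1), (62,p1)}
  {60, 61} × {p1, p2} = {(60,p1), (60,p2), (61,p1), (61,p2)}
  {61, 62} × {p1, p2} = {(61,p1), (61,p2), (62,p1), (62,p2)}
  {60, 61, 62} × {p1, p2} = {(60,p1), (60,p2), (61,p1), (61,p2), (62,p1), (62,p2)}
These 11 distinct sets form the basis B.
Close under arbitrary unions to get τ_{X×Y}; counting gives |τ_{X×Y}| = 18.


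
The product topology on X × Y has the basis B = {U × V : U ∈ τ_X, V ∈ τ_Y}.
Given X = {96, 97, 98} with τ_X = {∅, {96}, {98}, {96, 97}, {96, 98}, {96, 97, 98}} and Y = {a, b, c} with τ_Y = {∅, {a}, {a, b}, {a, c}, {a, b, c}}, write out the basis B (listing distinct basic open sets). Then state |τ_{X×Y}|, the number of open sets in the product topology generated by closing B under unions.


Basis B = {∅ × ∅, {96} × {a}, {98} × {a}, {96} × {a, b}, {96} × {a, c}, {96, 97} × {a}, {96, 98} × {a}, {98} × {a, b}, {98} × {a, c}, {96} × {a, b, c}, {96, 97, 98} × {a}, {98} × {a, b, c}, {96, 97} × {a, b}, {96, 98} × {a, b}, {96, 97} × {a, c}, {96, 98} × {a, c}, {96, 97} × {a, b, c}, {96, 98} × {a, b, c}, {96, 97, 98} × {a, b}, {96, 97, 98} × {a, c}, {96, 97, 98} × {a, b, c}}; |τ_{X×Y}| = 70.

Enumerate products U × V with U ∈ τ_X, V ∈ τ_Y (deduplicated):
  ∅ × ∅ = {} (∅)
  {96} × {a} = {(96,a)}
  {98} × {a} = {(98,a)}
  {96} × {a, b} = {(96,a), (96,b)}
  {96} × {a, c} = {(96,a), (96,c)}
  {96, 97} × {a} = {(96,a), (97,a)}
  {96, 98} × {a} = {(96,a), (98,a)}
  {98} × {a, b} = {(98,a), (98,b)}
  {98} × {a, c} = {(98,a), (98,c)}
  {96} × {a, b, c} = {(96,a), (96,b), (96,c)}
  {96, 97, 98} × {a} = {(96,a), (97,a), (98,a)}
  {98} × {a, b, c} = {(98,a), (98,b), (98,c)}
  {96, 97} × {a, b} = {(96,a), (96,b), (97,a), (97,b)}
  {96, 98} × {a, b} = {(96,a), (96,b), (98,a), (98,b)}
  {96, 97} × {a, c} = {(96,a), (96,c), (97,a), (97,c)}
  {96, 98} × {a, c} = {(96,a), (96,c), (98,a), (98,c)}
  {96, 97} × {a, b, c} = {(96,a), (96,b), (96,c), (97,a), (97,b), (97,c)}
  {96, 98} × {a, b, c} = {(96,a), (96,b), (96,c), (98,a), (98,b), (98,c)}
  {96, 97, 98} × {a, b} = {(96,a), (96,b), (97,a), (97,b), (98,a), (98,b)}
  {96, 97, 98} × {a, c} = {(96,a), (96,c), (97,a), (97,c), (98,a), (98,c)}
  {96, 97, 98} × {a, b, c} = {(96,a), (96,b), (96,c), (97,a), (97,b), (97,c), (98,a), (98,b), (98,c)}
These 21 distinct sets form the basis B.
Close under arbitrary unions to get τ_{X×Y}; counting gives |τ_{X×Y}| = 70.


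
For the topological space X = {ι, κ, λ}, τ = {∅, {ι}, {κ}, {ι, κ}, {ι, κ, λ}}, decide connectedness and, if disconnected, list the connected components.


(X, τ) is connected.

Find clopen sets (U ∈ τ with X ∖ U ∈ τ):
  U = ∅, X ∖ U = {ι, κ, λ} — both open, so U is clopen.
  U = {ι, κ, λ}, X ∖ U = ∅ — both open, so U is clopen.
Only trivial clopens (∅ and X) exist, so (X, τ) is connected.
Compute connected components by grouping points that agree on all clopens:
  component: {ι, κ, λ}


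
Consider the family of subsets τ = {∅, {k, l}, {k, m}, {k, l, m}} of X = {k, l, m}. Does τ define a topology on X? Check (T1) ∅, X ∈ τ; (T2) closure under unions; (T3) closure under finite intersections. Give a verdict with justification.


τ is NOT a topology on X.

Axiom (T1): ∅ ∈ τ? Yes; X ∈ τ? Yes.
Axiom (T2/T3): check pairwise unions and intersections of members of τ.
Counterexample for (T3): {k, l} ∩ {k, m} = {k} ∉ τ. Therefore τ is NOT a topology.


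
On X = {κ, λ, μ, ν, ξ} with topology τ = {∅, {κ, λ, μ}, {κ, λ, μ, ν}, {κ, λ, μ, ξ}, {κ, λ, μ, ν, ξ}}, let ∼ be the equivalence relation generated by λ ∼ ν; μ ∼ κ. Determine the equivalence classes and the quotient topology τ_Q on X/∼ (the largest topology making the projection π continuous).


X/∼ = {[κ=μ], [λ=ν], [ξ]}; |τ_Q| = 3.

Equivalence classes: [κ=μ], [λ=ν], [ξ].
Quotient map π: X → X/∼ sends κ ↦ [κ=μ], λ ↦ [λ=ν], μ ↦ [κ=μ], ν ↦ [λ=ν], ξ ↦ [ξ].
For each subset V ⊆ X/∼, compute π^{-1}(V) ⊆ X and check whether π^{-1}(V) ∈ τ. V is open in τ_Q iff π^{-1}(V) ∈ τ.
  V = {}: π^{-1}(V) = ∅ ∈ τ ✓.
  V = {[κ=μ]}: π^{-1}(V) = {κ, μ} ∉ τ ✗.
  V = {[λ=ν]}: π^{-1}(V) = {λ, ν} ∉ τ ✗.
  V = {[κ=μ], [λ=ν]}: π^{-1}(V) = {κ, λ, μ, ν} ∈ τ ✓.
  V = {[ξ]}: π^{-1}(V) = {ξ} ∉ τ ✗.
  V = {[κ=μ], [ξ]}: π^{-1}(V) = {κ, μ, ξ} ∉ τ ✗.
  V = {[λ=ν], [ξ]}: π^{-1}(V) = {λ, ν, ξ} ∉ τ ✗.
  V = {[κ=μ], [λ=ν], [ξ]}: π^{-1}(V) = {κ, λ, μ, ν, ξ} ∈ τ ✓.
Open sets in the quotient: τ_Q = {{}, {[κ=μ], [λ=ν]}, {[κ=μ], [λ=ν], [ξ]}} (3 elements).


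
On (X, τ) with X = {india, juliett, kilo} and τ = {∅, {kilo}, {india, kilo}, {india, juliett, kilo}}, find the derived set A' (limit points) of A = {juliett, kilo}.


A' = {india, juliett}

For each x ∈ X, list the open sets U ∈ τ with x ∈ U, then check whether U ∩ (A ∖ {x}) ≠ ∅ for every such U.
  x = india: opens ∋ x are {india, kilo}, {india, juliett, kilo}; each meets A ∖ {india}, so x IS a limit point.
  x = juliett: opens ∋ x are {india, juliett, kilo}; each meets A ∖ {juliett}, so x IS a limit point.
  x = kilo: open {kilo} ∋ x has {kilo} ∩ (A ∖ {kilo}) = ∅, so x is NOT a limit point.
Collecting: A' = {india, juliett}.


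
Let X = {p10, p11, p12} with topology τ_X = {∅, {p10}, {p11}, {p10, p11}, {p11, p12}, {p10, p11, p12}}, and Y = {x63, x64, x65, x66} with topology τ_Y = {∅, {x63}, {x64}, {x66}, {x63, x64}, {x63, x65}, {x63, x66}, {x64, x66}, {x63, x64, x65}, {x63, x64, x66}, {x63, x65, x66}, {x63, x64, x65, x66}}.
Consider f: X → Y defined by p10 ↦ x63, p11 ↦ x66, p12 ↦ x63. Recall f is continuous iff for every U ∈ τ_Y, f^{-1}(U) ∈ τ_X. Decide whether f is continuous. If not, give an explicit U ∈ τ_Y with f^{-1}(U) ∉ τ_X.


f is NOT continuous.

Compute f^{-1}(U) for each U ∈ τ_Y:
  U = ∅: f^{-1}(U) = ∅ ∈ τ_X ✓.
  U = {x63}: f^{-1}(U) = {p10, p12} ∉ τ_X ✗.
  U = {x64}: f^{-1}(U) = ∅ ∈ τ_X ✓.
  U = {x66}: f^{-1}(U) = {p11} ∈ τ_X ✓.
  U = {x63, x64}: f^{-1}(U) = {p10, p12} ∉ τ_X ✗.
  U = {x63, x65}: f^{-1}(U) = {p10, p12} ∉ τ_X ✗.
  U = {x63, x66}: f^{-1}(U) = {p10, p11, p12} ∈ τ_X ✓.
  U = {x64, x66}: f^{-1}(U) = {p11} ∈ τ_X ✓.
  U = {x63, x64, x65}: f^{-1}(U) = {p10, p12} ∉ τ_X ✗.
  U = {x63, x64, x66}: f^{-1}(U) = {p10, p11, p12} ∈ τ_X ✓.
  U = {x63, x65, x66}: f^{-1}(U) = {p10, p11, p12} ∈ τ_X ✓.
  U = {x63, x64, x65, x66}: f^{-1}(U) = {p10, p11, p12} ∈ τ_X ✓.
Found U = {x63} with f^{-1}(U) = {p10, p12} not in τ_X. Therefore f is NOT continuous.


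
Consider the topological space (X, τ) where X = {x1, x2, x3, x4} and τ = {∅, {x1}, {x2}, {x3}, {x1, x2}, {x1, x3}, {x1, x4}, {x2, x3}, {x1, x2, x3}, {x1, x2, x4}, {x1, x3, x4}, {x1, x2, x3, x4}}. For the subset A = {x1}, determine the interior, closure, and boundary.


int(A) = {x1}, cl(A) = {x1, x4}, ∂A = {x4}.

Closed sets in (X, τ) are complements of opens:
  closed(X, τ) = {∅, {x2}, {x3}, {x4}, {x1, x4}, {x2, x3}, {x2, x4}, {x3, x4}, {x1, x2, x4}, {x1, x3, x4}, {x2, x3, x4}, {x1, x2, x3, x4}}.
int(A) = ⋃ {U ∈ τ : U ⊆ A}. Opens contained in A: ∅, {x1}.
Taking the union of these: int(A) = {x1}.
cl(A) = ⋂ {C closed : A ⊆ C}. Closed sets containing A: {x1, x4}, {x1, x2, x4}, {x1, x3, x4}, {x1, x2, x3, x4}.
Intersecting these: cl(A) = {x1, x4}.
∂A = cl(A) ∖ int(A) = {x1, x4} ∖ {x1} = {x4}.


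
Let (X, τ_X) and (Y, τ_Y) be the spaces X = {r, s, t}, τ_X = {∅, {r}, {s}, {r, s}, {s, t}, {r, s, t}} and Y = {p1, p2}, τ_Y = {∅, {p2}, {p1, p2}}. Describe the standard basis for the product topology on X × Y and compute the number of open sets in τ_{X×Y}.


Basis B = {∅ × ∅, {r} × {p2}, {s} × {p2}, {r} × {p1, p2}, {r, s} × {p2}, {s} × {p1, p2}, {s, t} × {p2}, {r, s, t} × {p2}, {r, s} × {p1, p2}, {s, t} × {p1, p2}, {r, s, t} × {p1, p2}}; |τ_{X×Y}| = 18.

Enumerate products U × V with U ∈ τ_X, V ∈ τ_Y (deduplicated):
  ∅ × ∅ = {} (∅)
  {r} × {p2} = {(r,p2)}
  {s} × {p2} = {(s,p2)}
  {r} × {p1, p2} = {(r,p1), (r,p2)}
  {r, s} × {p2} = {(r,p2), (s,p2)}
  {s} × {p1, p2} = {(s,p1), (s,p2)}
  {s, t} × {p2} = {(s,p2), (t,p2)}
  {r, s, t} × {p2} = {(r,p2), (s,p2), (t,p2)}
  {r, s} × {p1, p2} = {(r,p1), (r,p2), (s,p1), (s,p2)}
  {s, t} × {p1, p2} = {(s,p1), (s,p2), (t,p1), (t,p2)}
  {r, s, t} × {p1, p2} = {(r,p1), (r,p2), (s,p1), (s,p2), (t,p1), (t,p2)}
These 11 distinct sets form the basis B.
Close under arbitrary unions to get τ_{X×Y}; counting gives |τ_{X×Y}| = 18.


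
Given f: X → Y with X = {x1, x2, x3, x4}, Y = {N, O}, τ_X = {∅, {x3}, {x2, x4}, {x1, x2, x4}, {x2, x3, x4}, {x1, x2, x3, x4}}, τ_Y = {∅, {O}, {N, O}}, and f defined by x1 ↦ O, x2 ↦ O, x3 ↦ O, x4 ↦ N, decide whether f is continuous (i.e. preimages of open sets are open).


f is NOT continuous.

Compute f^{-1}(U) for each U ∈ τ_Y:
  U = ∅: f^{-1}(U) = ∅ ∈ τ_X ✓.
  U = {O}: f^{-1}(U) = {x1, x2, x3} ∉ τ_X ✗.
  U = {N, O}: f^{-1}(U) = {x1, x2, x3, x4} ∈ τ_X ✓.
Found U = {O} with f^{-1}(U) = {x1, x2, x3} not in τ_X. Therefore f is NOT continuous.


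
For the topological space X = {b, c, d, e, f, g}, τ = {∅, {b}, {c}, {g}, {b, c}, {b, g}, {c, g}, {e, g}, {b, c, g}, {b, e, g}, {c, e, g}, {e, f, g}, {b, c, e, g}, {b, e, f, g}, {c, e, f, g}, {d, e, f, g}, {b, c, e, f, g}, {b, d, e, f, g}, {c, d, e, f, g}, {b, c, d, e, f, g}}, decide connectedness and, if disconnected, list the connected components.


(X, τ) is disconnected; components = [{b}, {c}, {d, e, f, g}].

Find clopen sets (U ∈ τ with X ∖ U ∈ τ):
  U = ∅, X ∖ U = {b, c, d, e, f, g} — both open, so U is clopen.
  U = {b}, X ∖ U = {c, d, e, f, g} — both open, so U is clopen.
  U = {c}, X ∖ U = {b, d, e, f, g} — both open, so U is clopen.
  U = {b, c}, X ∖ U = {d, e, f, g} — both open, so U is clopen.
  U = {d, e, f, g}, X ∖ U = {b, c} — both open, so U is clopen.
  U = {b, d, e, f, g}, X ∖ U = {c} — both open, so U is clopen.
  U = {c, d, e, f, g}, X ∖ U = {b} — both open, so U is clopen.
  U = {b, c, d, e, f, g}, X ∖ U = ∅ — both open, so U is clopen.
Nontrivial clopen(s) exist: e.g. {c, d, e, f, g}. So (X, τ) is disconnected.
Compute connected components by grouping points that agree on all clopens:
  component: {b}
  component: {c}
  component: {d, e, f, g}


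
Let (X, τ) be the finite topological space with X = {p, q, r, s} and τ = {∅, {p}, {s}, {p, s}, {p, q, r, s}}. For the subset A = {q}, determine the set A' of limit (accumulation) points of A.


A' = {r}

For each x ∈ X, list the open sets U ∈ τ with x ∈ U, then check whether U ∩ (A ∖ {x}) ≠ ∅ for every such U.
  x = p: open {p} ∋ x has {p} ∩ (A ∖ {p}) = ∅, so x is NOT a limit point.
  x = q: open {p, q, r, s} ∋ x has {p, q, r, s} ∩ (A ∖ {q}) = ∅, so x is NOT a limit point.
  x = r: opens ∋ x are {p, q, r, s}; each meets A ∖ {r}, so x IS a limit point.
  x = s: open {s} ∋ x has {s} ∩ (A ∖ {s}) = ∅, so x is NOT a limit point.
Collecting: A' = {r}.


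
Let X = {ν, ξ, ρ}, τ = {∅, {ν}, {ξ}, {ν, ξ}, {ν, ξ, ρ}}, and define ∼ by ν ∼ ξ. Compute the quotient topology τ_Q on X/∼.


X/∼ = {[ν=ξ], [ρ]}; |τ_Q| = 3.

Equivalence classes: [ν=ξ], [ρ].
Quotient map π: X → X/∼ sends ν ↦ [ν=ξ], ξ ↦ [ν=ξ], ρ ↦ [ρ].
For each subset V ⊆ X/∼, compute π^{-1}(V) ⊆ X and check whether π^{-1}(V) ∈ τ. V is open in τ_Q iff π^{-1}(V) ∈ τ.
  V = {}: π^{-1}(V) = ∅ ∈ τ ✓.
  V = {[ν=ξ]}: π^{-1}(V) = {ν, ξ} ∈ τ ✓.
  V = {[ρ]}: π^{-1}(V) = {ρ} ∉ τ ✗.
  V = {[ν=ξ], [ρ]}: π^{-1}(V) = {ν, ξ, ρ} ∈ τ ✓.
Open sets in the quotient: τ_Q = {{}, {[ν=ξ]}, {[ν=ξ], [ρ]}} (3 elements).


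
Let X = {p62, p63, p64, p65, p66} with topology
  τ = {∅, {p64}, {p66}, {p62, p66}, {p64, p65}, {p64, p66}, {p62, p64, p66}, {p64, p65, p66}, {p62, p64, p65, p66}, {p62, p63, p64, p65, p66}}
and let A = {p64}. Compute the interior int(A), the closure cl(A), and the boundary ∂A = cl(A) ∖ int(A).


int(A) = {p64}, cl(A) = {p63, p64, p65}, ∂A = {p63, p65}.

Closed sets in (X, τ) are complements of opens:
  closed(X, τ) = {∅, {p63}, {p62, p63}, {p63, p65}, {p62, p63, p65}, {p62, p63, p66}, {p63, p64, p65}, {p62, p63, p64, p65}, {p62, p63, p65, p66}, {p62, p63, p64, p65, p66}}.
int(A) = ⋃ {U ∈ τ : U ⊆ A}. Opens contained in A: ∅, {p64}.
Taking the union of these: int(A) = {p64}.
cl(A) = ⋂ {C closed : A ⊆ C}. Closed sets containing A: {p63, p64, p65}, {p62, p63, p64, p65}, {p62, p63, p64, p65, p66}.
Intersecting these: cl(A) = {p63, p64, p65}.
∂A = cl(A) ∖ int(A) = {p63, p64, p65} ∖ {p64} = {p63, p65}.


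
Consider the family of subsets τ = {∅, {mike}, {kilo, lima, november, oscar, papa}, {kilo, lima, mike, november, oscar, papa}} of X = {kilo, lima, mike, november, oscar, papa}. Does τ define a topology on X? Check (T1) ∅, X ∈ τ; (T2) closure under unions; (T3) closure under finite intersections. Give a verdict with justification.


τ IS a topology on X.

Axiom (T1): ∅ ∈ τ? Yes; X ∈ τ? Yes.
Axiom (T2/T3): check pairwise unions and intersections of members of τ.
All pairwise intersections and unions checked — each lies in τ. Therefore τ satisfies (T1), (T2), (T3): it IS a topology on X.


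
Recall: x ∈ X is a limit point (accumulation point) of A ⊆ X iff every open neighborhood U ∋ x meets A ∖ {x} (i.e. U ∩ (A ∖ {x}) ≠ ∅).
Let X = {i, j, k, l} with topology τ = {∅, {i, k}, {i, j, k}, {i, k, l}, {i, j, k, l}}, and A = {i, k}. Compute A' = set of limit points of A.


A' = {i, j, k, l}

For each x ∈ X, list the open sets U ∈ τ with x ∈ U, then check whether U ∩ (A ∖ {x}) ≠ ∅ for every such U.
  x = i: opens ∋ x are {i, k}, {i, j, k}, {i, k, l}, {i, j, k, l}; each meets A ∖ {i}, so x IS a limit point.
  x = j: opens ∋ x are {i, j, k}, {i, j, k, l}; each meets A ∖ {j}, so x IS a limit point.
  x = k: opens ∋ x are {i, k}, {i, j, k}, {i, k, l}, {i, j, k, l}; each meets A ∖ {k}, so x IS a limit point.
  x = l: opens ∋ x are {i, k, l}, {i, j, k, l}; each meets A ∖ {l}, so x IS a limit point.
Collecting: A' = {i, j, k, l}.


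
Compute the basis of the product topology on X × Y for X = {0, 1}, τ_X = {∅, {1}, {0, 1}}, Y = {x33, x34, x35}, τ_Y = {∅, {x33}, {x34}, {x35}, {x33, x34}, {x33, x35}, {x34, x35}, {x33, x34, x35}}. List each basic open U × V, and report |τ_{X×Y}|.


Basis B = {∅ × ∅, {1} × {x33}, {1} × {x34}, {1} × {x35}, {0, 1} × {x33}, {0, 1} × {x34}, {0, 1} × {x35}, {1} × {x33, x34}, {1} × {x33, x35}, {1} × {x34, x35}, {1} × {x33, x34, x35}, {0, 1} × {x33, x34}, {0, 1} × {x33, x35}, {0, 1} × {x34, x35}, {0, 1} × {x33, x34, x35}}; |τ_{X×Y}| = 27.

Enumerate products U × V with U ∈ τ_X, V ∈ τ_Y (deduplicated):
  ∅ × ∅ = {} (∅)
  {1} × {x33} = {(1,x33)}
  {1} × {x34} = {(1,x34)}
  {1} × {x35} = {(1,x35)}
  {0, 1} × {x33} = {(0,x33), (1,x33)}
  {0, 1} × {x34} = {(0,x34), (1,x34)}
  {0, 1} × {x35} = {(0,x35), (1,x35)}
  {1} × {x33, x34} = {(1,x33), (1,x34)}
  {1} × {x33, x35} = {(1,x33), (1,x35)}
  {1} × {x34, x35} = {(1,x34), (1,x35)}
  {1} × {x33, x34, x35} = {(1,x33), (1,x34), (1,x35)}
  {0, 1} × {x33, x34} = {(0,x33), (0,x34), (1,x33), (1,x34)}
  {0, 1} × {x33, x35} = {(0,x33), (0,x35), (1,x33), (1,x35)}
  {0, 1} × {x34, x35} = {(0,x34), (0,x35), (1,x34), (1,x35)}
  {0, 1} × {x33, x34, x35} = {(0,x33), (0,x34), (0,x35), (1,x33), (1,x34), (1,x35)}
These 15 distinct sets form the basis B.
Close under arbitrary unions to get τ_{X×Y}; counting gives |τ_{X×Y}| = 27.


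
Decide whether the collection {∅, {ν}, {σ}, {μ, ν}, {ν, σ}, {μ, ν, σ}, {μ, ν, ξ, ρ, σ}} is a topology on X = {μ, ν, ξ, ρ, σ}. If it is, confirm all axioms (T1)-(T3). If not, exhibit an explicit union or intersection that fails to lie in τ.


τ IS a topology on X.

Axiom (T1): ∅ ∈ τ? Yes; X ∈ τ? Yes.
Axiom (T2/T3): check pairwise unions and intersections of members of τ.
All pairwise intersections and unions checked — each lies in τ. Therefore τ satisfies (T1), (T2), (T3): it IS a topology on X.


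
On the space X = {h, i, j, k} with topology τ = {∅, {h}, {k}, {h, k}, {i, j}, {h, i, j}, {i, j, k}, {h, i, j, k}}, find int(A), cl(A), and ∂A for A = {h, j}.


int(A) = {h}, cl(A) = {h, i, j}, ∂A = {i, j}.

Closed sets in (X, τ) are complements of opens:
  closed(X, τ) = {∅, {h}, {k}, {h, k}, {i, j}, {h, i, j}, {i, j, k}, {h, i, j, k}}.
int(A) = ⋃ {U ∈ τ : U ⊆ A}. Opens contained in A: ∅, {h}.
Taking the union of these: int(A) = {h}.
cl(A) = ⋂ {C closed : A ⊆ C}. Closed sets containing A: {h, i, j}, {h, i, j, k}.
Intersecting these: cl(A) = {h, i, j}.
∂A = cl(A) ∖ int(A) = {h, i, j} ∖ {h} = {i, j}.
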